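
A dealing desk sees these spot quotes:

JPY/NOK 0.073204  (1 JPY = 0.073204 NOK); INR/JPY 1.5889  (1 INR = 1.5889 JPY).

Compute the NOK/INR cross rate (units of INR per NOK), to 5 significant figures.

1 NOK ÷ 0.073204 = 13.6605 JPY
13.6605 JPY ÷ 1.5889 = 8.59743 INR

NOK/INR = 8.5974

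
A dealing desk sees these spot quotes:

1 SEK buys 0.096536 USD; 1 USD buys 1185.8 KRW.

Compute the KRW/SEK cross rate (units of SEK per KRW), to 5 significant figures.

KRW/SEK = 0.0087357

1 KRW ÷ 1185.8 = 0.000843313 USD
0.000843313 USD ÷ 0.096536 = 0.00873573 SEK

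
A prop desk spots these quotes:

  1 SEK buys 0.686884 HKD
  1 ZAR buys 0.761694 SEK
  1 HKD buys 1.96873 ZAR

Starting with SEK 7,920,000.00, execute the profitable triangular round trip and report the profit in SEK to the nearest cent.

Profitable loop is SEK → HKD → ZAR → SEK:
SEK 7,920,000.00 × 0.686884 = HKD 5,440,121.28
HKD 5,440,121.28 × 1.96873 = ZAR 10,710,129.97
ZAR 10,710,129.97 × 0.761694 = SEK 8,157,841.74
Profit = SEK 8,157,841.74 − SEK 7,920,000.00

Profit: SEK 237,841.74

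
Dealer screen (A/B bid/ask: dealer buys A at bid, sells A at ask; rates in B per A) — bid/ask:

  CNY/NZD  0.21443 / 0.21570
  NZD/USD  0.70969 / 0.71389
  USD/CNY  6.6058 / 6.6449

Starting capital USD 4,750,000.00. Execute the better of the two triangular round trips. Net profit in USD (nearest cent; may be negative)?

Best loop USD → CNY → NZD → USD:
USD 4,750,000.00 × 6.6058 (sell USD at bid) = CNY 31,377,550.00
CNY 31,377,550.00 × 0.21443 (sell CNY at bid) = NZD 6,728,288.05
NZD 6,728,288.05 × 0.70969 (sell NZD at bid) = USD 4,774,998.74

Net profit: USD 24,998.74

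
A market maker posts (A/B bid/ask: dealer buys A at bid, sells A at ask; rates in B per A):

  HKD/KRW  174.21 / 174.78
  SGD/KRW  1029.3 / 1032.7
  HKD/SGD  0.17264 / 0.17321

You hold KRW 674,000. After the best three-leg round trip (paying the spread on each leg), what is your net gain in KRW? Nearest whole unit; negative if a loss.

Best loop KRW → HKD → SGD → KRW:
KRW 674,000 ÷ 174.78 (buy HKD at ask) = HKD 3,856.28
HKD 3,856.28 × 0.17264 (sell HKD at bid) = SGD 665.75
SGD 665.75 × 1029.3 (sell SGD at bid) = KRW 685,254

Net profit: KRW 11,254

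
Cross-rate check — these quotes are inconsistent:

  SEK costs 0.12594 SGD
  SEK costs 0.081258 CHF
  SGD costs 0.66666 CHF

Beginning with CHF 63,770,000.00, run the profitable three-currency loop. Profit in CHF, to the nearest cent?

Profitable loop is CHF → SEK → SGD → CHF:
CHF 63,770,000.00 ÷ 0.081258 = SEK 784,784,267.40
SEK 784,784,267.40 × 0.12594 = SGD 98,835,730.64
SGD 98,835,730.64 × 0.66666 = CHF 65,889,828.19
Profit = CHF 65,889,828.19 − CHF 63,770,000.00

Profit: CHF 2,119,828.19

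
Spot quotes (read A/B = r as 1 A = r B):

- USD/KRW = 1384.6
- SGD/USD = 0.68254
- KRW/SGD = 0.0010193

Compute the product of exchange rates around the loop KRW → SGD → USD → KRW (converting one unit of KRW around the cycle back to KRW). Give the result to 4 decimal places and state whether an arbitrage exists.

Around KRW → SGD → USD → KRW: 1 × 0.0010193 × 0.68254 × 1384.6 = 0.963284
Product < 1; profitable direction is KRW → USD → SGD → KRW.

0.9633 (arbitrage exists)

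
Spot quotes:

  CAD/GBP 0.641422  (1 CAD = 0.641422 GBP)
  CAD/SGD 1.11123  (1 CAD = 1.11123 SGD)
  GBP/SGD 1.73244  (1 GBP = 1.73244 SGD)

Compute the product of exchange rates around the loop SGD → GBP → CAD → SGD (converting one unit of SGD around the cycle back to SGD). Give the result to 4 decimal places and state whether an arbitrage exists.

Around SGD → GBP → CAD → SGD: 1 ÷ 1.73244 ÷ 0.641422 × 1.11123 = 1.000004
Product ≈ 1 (deviation 0.000%, within rounding noise).

1.0000 (no arbitrage)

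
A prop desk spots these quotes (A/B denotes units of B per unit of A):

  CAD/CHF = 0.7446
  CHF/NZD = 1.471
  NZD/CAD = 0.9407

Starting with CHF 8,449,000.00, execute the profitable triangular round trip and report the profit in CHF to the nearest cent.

Profitable loop is CHF → NZD → CAD → CHF:
CHF 8,449,000.00 × 1.471 = NZD 12,428,479.00
NZD 12,428,479.00 × 0.9407 = CAD 11,691,470.20
CAD 11,691,470.20 × 0.7446 = CHF 8,705,468.71
Profit = CHF 8,705,468.71 − CHF 8,449,000.00

Profit: CHF 256,468.71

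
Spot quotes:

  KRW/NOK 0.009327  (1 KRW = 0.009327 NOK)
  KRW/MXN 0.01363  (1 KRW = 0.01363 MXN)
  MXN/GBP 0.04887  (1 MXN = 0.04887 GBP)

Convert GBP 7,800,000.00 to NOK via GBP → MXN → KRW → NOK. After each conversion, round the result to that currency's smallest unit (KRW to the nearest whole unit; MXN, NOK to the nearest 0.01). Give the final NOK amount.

GBP 7,800,000.00 ÷ 0.04887 = MXN 159,607,120.93
MXN 159,607,120.93 ÷ 0.01363 = KRW 11,709,986,862
KRW 11,709,986,862 × 0.009327 = NOK 109,219,047.46

NOK 109,219,047.46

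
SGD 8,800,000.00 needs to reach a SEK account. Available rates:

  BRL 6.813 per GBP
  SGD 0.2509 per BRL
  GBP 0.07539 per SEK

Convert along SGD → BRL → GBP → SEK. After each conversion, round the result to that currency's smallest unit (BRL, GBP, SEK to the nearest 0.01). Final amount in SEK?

SGD 8,800,000.00 ÷ 0.2509 = BRL 35,073,734.56
BRL 35,073,734.56 ÷ 6.813 = GBP 5,148,060.26
GBP 5,148,060.26 ÷ 0.07539 = SEK 68,285,717.73

SEK 68,285,717.73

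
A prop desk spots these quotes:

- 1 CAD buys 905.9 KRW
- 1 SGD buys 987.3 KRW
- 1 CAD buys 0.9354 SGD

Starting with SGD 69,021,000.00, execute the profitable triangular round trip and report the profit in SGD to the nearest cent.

Profitable loop is SGD → KRW → CAD → SGD:
SGD 69,021,000.00 × 987.3 = KRW 68,144,433,300
KRW 68,144,433,300 ÷ 905.9 = CAD 75,222,909.04
CAD 75,222,909.04 × 0.9354 = SGD 70,363,509.12
Profit = SGD 70,363,509.12 − SGD 69,021,000.00

Profit: SGD 1,342,509.12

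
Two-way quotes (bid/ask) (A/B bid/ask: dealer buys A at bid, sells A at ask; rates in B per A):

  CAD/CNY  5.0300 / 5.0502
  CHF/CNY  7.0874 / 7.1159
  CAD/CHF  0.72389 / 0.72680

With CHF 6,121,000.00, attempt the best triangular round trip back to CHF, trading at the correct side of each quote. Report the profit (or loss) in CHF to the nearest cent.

Best loop CHF → CNY → CAD → CHF:
CHF 6,121,000.00 × 7.0874 (sell CHF at bid) = CNY 43,381,975.40
CNY 43,381,975.40 ÷ 5.0502 (buy CAD at ask) = CAD 8,590,149.97
CAD 8,590,149.97 × 0.72389 (sell CAD at bid) = CHF 6,218,323.66

Net profit: CHF 97,323.66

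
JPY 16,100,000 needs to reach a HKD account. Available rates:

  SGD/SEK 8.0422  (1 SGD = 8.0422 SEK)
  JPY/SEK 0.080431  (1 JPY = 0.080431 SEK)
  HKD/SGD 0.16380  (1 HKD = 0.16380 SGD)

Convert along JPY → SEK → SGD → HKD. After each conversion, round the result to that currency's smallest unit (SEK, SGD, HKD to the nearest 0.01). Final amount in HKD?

JPY 16,100,000 × 0.080431 = SEK 1,294,939.10
SEK 1,294,939.10 ÷ 8.0422 = SGD 161,018.02
SGD 161,018.02 ÷ 0.16380 = HKD 983,016.00

HKD 983,016.00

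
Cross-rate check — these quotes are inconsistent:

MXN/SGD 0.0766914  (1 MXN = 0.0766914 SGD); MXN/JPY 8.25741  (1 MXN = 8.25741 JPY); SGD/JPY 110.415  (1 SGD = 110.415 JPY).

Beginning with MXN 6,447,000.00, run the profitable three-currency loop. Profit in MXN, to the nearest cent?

Profit: MXN 164,325.87

Profitable loop is MXN → SGD → JPY → MXN:
MXN 6,447,000.00 × 0.0766914 = SGD 494,429.46
SGD 494,429.46 × 110.415 = JPY 54,592,428
JPY 54,592,428 ÷ 8.25741 = MXN 6,611,325.87
Profit = MXN 6,611,325.87 − MXN 6,447,000.00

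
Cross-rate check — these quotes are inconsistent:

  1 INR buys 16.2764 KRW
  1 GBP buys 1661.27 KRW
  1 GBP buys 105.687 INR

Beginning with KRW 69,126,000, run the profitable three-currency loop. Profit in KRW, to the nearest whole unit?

Profitable loop is KRW → GBP → INR → KRW:
KRW 69,126,000 ÷ 1661.27 = GBP 41,610.33
GBP 41,610.33 × 105.687 = INR 4,397,671.40
INR 4,397,671.40 × 16.2764 = KRW 71,578,259
Profit = KRW 71,578,259 − KRW 69,126,000

Profit: KRW 2,452,259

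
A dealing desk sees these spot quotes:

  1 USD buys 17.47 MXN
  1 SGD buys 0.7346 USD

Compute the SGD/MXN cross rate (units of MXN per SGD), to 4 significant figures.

1 SGD × 0.7346 = 0.7346 USD
0.7346 USD × 17.47 = 12.8335 MXN

SGD/MXN = 12.83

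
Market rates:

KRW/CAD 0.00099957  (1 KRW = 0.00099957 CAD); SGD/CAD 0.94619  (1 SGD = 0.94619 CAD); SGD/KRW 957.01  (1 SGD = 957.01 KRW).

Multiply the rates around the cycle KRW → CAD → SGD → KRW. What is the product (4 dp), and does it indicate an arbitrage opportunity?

1.0110 (arbitrage exists)

Around KRW → CAD → SGD → KRW: 1 × 0.00099957 ÷ 0.94619 × 957.01 = 1.011000
Product > 1; profitable direction is KRW → CAD → SGD → KRW.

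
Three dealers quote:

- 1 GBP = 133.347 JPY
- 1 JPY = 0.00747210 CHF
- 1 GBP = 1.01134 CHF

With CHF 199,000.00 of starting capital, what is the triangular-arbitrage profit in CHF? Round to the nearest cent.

Profit: CHF 2,987.43

Profitable loop is CHF → JPY → GBP → CHF:
CHF 199,000.00 ÷ 0.00747210 = JPY 26,632,406
JPY 26,632,406 ÷ 133.347 = GBP 199,722.57
GBP 199,722.57 × 1.01134 = CHF 201,987.43
Profit = CHF 201,987.43 − CHF 199,000.00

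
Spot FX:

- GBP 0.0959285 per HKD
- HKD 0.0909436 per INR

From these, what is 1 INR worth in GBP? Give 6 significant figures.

1 INR × 0.0909436 = 0.0909436 HKD
0.0909436 HKD × 0.0959285 = 0.00872408 GBP

INR/GBP = 0.00872408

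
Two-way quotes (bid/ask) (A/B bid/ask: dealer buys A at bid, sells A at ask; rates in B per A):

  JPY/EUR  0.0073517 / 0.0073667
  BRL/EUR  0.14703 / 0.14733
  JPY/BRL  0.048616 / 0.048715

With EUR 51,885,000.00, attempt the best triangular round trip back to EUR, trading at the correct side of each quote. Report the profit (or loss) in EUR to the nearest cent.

Best loop EUR → BRL → JPY → EUR:
EUR 51,885,000.00 ÷ 0.14733 (buy BRL at ask) = BRL 352,168,601.10
BRL 352,168,601.10 ÷ 0.048715 (buy JPY at ask) = JPY 7,229,161,472
JPY 7,229,161,472 × 0.0073517 (sell JPY at bid) = EUR 53,146,626.39

Net profit: EUR 1,261,626.39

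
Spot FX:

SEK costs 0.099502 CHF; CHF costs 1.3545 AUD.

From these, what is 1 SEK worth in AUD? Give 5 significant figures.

SEK/AUD = 0.13478

1 SEK × 0.099502 = 0.099502 CHF
0.099502 CHF × 1.3545 = 0.134775 AUD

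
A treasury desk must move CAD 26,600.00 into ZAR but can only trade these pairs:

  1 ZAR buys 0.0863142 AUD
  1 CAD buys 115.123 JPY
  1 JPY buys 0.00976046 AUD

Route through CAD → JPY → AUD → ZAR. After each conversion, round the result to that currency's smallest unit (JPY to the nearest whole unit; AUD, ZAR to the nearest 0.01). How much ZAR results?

CAD 26,600.00 × 115.123 = JPY 3,062,272
JPY 3,062,272 × 0.00976046 = AUD 29,889.18
AUD 29,889.18 ÷ 0.0863142 = ZAR 346,283.46

ZAR 346,283.46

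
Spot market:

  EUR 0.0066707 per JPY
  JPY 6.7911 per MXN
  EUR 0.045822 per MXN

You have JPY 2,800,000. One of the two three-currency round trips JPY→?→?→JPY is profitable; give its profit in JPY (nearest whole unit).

Profitable loop is JPY → MXN → EUR → JPY:
JPY 2,800,000 ÷ 6.7911 = MXN 412,304.34
MXN 412,304.34 × 0.045822 = EUR 18,892.61
EUR 18,892.61 ÷ 0.0066707 = JPY 2,832,178
Profit = JPY 2,832,178 − JPY 2,800,000

Profit: JPY 32,178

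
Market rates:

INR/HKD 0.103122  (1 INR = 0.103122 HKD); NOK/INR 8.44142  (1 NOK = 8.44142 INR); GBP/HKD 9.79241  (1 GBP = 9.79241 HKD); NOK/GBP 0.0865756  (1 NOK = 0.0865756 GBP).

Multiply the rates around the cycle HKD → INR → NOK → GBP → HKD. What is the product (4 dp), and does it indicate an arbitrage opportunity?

Around HKD → INR → NOK → GBP → HKD: 1 ÷ 0.103122 ÷ 8.44142 × 0.0865756 × 9.79241 = 0.973909
Product < 1; profitable direction is HKD → GBP → NOK → INR → HKD.

0.9739 (arbitrage exists)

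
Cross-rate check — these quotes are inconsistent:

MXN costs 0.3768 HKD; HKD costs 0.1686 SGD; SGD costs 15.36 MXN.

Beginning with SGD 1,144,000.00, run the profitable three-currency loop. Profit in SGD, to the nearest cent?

Profit: SGD 28,374.45

Profitable loop is SGD → HKD → MXN → SGD:
SGD 1,144,000.00 ÷ 0.1686 = HKD 6,785,290.63
HKD 6,785,290.63 ÷ 0.3768 = MXN 18,007,671.52
MXN 18,007,671.52 ÷ 15.36 = SGD 1,172,374.45
Profit = SGD 1,172,374.45 − SGD 1,144,000.00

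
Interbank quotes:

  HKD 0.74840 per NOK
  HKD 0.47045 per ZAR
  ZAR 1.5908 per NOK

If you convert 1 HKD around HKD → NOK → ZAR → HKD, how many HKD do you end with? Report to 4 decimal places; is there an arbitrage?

1.0000 (no arbitrage)

Around HKD → NOK → ZAR → HKD: 1 ÷ 0.74840 × 1.5908 × 0.47045 = 0.999989
Product ≈ 1 (deviation 0.001%, within rounding noise).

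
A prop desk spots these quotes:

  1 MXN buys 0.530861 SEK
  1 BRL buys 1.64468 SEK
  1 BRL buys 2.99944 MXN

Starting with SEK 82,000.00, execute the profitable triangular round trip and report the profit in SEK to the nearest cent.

Profit: SEK 2,698.22

Profitable loop is SEK → MXN → BRL → SEK:
SEK 82,000.00 ÷ 0.530861 = MXN 154,466.05
MXN 154,466.05 ÷ 2.99944 = BRL 51,498.30
BRL 51,498.30 × 1.64468 = SEK 84,698.22
Profit = SEK 84,698.22 − SEK 82,000.00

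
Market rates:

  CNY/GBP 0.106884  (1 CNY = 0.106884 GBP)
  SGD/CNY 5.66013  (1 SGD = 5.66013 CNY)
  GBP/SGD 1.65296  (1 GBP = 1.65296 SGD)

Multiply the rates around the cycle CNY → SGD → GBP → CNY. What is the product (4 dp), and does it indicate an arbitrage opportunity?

Around CNY → SGD → GBP → CNY: 1 ÷ 5.66013 ÷ 1.65296 ÷ 0.106884 = 0.999997
Product ≈ 1 (deviation 0.000%, within rounding noise).

1.0000 (no arbitrage)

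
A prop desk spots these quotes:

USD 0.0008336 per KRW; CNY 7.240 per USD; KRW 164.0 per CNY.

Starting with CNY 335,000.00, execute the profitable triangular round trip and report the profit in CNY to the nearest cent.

Profitable loop is CNY → USD → KRW → CNY:
CNY 335,000.00 ÷ 7.240 = USD 46,270.72
USD 46,270.72 ÷ 0.0008336 = KRW 55,507,100
KRW 55,507,100 ÷ 164.0 = CNY 338,457.92
Profit = CNY 338,457.92 − CNY 335,000.00

Profit: CNY 3,457.92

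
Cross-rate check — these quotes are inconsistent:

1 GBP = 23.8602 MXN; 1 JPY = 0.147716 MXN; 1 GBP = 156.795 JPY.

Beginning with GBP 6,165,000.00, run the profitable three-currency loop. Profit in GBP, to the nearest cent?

Profit: GBP 186,077.50

Profitable loop is GBP → MXN → JPY → GBP:
GBP 6,165,000.00 × 23.8602 = MXN 147,098,133.00
MXN 147,098,133.00 ÷ 0.147716 = JPY 995,817,197
JPY 995,817,197 ÷ 156.795 = GBP 6,351,077.50
Profit = GBP 6,351,077.50 − GBP 6,165,000.00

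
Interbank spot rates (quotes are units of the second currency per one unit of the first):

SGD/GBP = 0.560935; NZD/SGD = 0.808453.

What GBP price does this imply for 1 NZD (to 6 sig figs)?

1 NZD × 0.808453 = 0.808453 SGD
0.808453 SGD × 0.560935 = 0.45349 GBP

NZD/GBP = 0.453490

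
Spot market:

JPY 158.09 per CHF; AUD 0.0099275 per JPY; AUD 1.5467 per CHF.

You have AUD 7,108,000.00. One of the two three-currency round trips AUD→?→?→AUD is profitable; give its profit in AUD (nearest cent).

Profitable loop is AUD → CHF → JPY → AUD:
AUD 7,108,000.00 ÷ 1.5467 = CHF 4,595,590.61
CHF 4,595,590.61 × 158.09 = JPY 726,516,920
JPY 726,516,920 × 0.0099275 = AUD 7,212,496.72
Profit = AUD 7,212,496.72 − AUD 7,108,000.00

Profit: AUD 104,496.72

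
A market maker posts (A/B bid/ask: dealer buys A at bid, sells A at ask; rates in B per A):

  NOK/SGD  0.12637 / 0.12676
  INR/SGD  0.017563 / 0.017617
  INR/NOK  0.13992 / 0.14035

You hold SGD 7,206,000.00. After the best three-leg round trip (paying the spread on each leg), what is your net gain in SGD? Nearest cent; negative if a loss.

Best loop SGD → INR → NOK → SGD:
SGD 7,206,000.00 ÷ 0.017617 (buy INR at ask) = INR 409,036,725.89
INR 409,036,725.89 × 0.13992 (sell INR at bid) = NOK 57,232,418.69
NOK 57,232,418.69 × 0.12637 (sell NOK at bid) = SGD 7,232,460.75

Net profit: SGD 26,460.75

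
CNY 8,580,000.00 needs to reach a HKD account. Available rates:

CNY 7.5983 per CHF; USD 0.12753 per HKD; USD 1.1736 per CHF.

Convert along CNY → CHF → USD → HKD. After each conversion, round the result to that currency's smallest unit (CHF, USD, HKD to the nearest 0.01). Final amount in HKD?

HKD 10,391,508.35

CNY 8,580,000.00 ÷ 7.5983 = CHF 1,129,199.95
CHF 1,129,199.95 × 1.1736 = USD 1,325,229.06
USD 1,325,229.06 ÷ 0.12753 = HKD 10,391,508.35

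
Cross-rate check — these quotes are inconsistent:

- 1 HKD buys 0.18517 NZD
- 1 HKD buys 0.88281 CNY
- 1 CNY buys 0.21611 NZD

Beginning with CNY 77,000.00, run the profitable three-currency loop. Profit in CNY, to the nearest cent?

Profitable loop is CNY → NZD → HKD → CNY:
CNY 77,000.00 × 0.21611 = NZD 16,640.47
NZD 16,640.47 ÷ 0.18517 = HKD 89,865.91
HKD 89,865.91 × 0.88281 = CNY 79,334.52
Profit = CNY 79,334.52 − CNY 77,000.00

Profit: CNY 2,334.52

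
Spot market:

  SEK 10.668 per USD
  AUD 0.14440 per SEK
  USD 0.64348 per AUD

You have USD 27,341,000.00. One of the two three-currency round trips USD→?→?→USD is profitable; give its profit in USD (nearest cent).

Profit: USD 241,215.13

Profitable loop is USD → AUD → SEK → USD:
USD 27,341,000.00 ÷ 0.64348 = AUD 42,489,277.06
AUD 42,489,277.06 ÷ 0.14440 = SEK 294,247,071.02
SEK 294,247,071.02 ÷ 10.668 = USD 27,582,215.13
Profit = USD 27,582,215.13 − USD 27,341,000.00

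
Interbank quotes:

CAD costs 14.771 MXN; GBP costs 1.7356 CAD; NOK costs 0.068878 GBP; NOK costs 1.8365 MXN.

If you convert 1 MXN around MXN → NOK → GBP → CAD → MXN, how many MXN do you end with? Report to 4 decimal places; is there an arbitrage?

Around MXN → NOK → GBP → CAD → MXN: 1 ÷ 1.8365 × 0.068878 × 1.7356 × 14.771 = 0.961500
Product < 1; profitable direction is MXN → CAD → GBP → NOK → MXN.

0.9615 (arbitrage exists)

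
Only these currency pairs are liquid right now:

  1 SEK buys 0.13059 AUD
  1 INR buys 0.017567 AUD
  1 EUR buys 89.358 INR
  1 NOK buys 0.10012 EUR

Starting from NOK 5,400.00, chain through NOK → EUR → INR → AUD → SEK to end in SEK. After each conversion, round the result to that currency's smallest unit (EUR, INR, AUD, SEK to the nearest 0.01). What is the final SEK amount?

NOK 5,400.00 × 0.10012 = EUR 540.65
EUR 540.65 × 89.358 = INR 48,311.40
INR 48,311.40 × 0.017567 = AUD 848.69
AUD 848.69 ÷ 0.13059 = SEK 6,498.89

SEK 6,498.89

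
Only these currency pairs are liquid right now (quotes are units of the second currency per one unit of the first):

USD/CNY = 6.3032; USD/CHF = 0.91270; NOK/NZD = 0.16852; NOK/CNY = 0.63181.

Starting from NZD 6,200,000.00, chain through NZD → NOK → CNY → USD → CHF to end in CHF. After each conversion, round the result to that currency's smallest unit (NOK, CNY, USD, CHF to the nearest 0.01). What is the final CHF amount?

CHF 3,365,841.78

NZD 6,200,000.00 ÷ 0.16852 = NOK 36,790,885.35
NOK 36,790,885.35 × 0.63181 = CNY 23,244,849.27
CNY 23,244,849.27 ÷ 6.3032 = USD 3,687,785.45
USD 3,687,785.45 × 0.91270 = CHF 3,365,841.78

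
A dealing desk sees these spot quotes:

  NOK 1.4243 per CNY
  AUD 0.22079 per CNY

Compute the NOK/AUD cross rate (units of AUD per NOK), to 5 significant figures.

NOK/AUD = 0.15502

1 NOK ÷ 1.4243 = 0.702099 CNY
0.702099 CNY × 0.22079 = 0.155016 AUD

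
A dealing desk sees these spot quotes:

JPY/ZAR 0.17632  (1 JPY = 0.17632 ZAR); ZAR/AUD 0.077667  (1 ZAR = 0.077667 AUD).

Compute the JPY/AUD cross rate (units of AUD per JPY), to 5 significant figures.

1 JPY × 0.17632 = 0.17632 ZAR
0.17632 ZAR × 0.077667 = 0.0136942 AUD

JPY/AUD = 0.013694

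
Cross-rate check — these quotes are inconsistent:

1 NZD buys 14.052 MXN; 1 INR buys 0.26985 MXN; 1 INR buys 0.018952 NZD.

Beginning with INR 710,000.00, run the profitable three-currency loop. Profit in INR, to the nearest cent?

Profit: INR 9,428.41

Profitable loop is INR → MXN → NZD → INR:
INR 710,000.00 × 0.26985 = MXN 191,593.50
MXN 191,593.50 ÷ 14.052 = NZD 13,634.61
NZD 13,634.61 ÷ 0.018952 = INR 719,428.41
Profit = INR 719,428.41 − INR 710,000.00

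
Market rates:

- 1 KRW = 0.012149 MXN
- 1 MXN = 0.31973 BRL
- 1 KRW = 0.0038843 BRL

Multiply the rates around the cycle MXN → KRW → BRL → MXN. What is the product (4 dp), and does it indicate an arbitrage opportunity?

Around MXN → KRW → BRL → MXN: 1 ÷ 0.012149 × 0.0038843 ÷ 0.31973 = 0.999974
Product ≈ 1 (deviation 0.003%, within rounding noise).

1.0000 (no arbitrage)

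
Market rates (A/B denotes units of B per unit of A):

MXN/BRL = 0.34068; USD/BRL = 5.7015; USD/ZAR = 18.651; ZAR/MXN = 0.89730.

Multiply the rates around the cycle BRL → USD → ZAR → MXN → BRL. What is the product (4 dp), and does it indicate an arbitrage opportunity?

Around BRL → USD → ZAR → MXN → BRL: 1 ÷ 5.7015 × 18.651 × 0.89730 × 0.34068 = 0.999994
Product ≈ 1 (deviation 0.001%, within rounding noise).

1.0000 (no arbitrage)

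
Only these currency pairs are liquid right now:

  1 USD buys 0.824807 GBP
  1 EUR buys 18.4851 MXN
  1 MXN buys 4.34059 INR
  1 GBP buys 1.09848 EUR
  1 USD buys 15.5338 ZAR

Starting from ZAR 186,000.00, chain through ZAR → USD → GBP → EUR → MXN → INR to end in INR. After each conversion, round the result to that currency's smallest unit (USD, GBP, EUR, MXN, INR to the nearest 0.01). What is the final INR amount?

ZAR 186,000.00 ÷ 15.5338 = USD 11,973.89
USD 11,973.89 × 0.824807 = GBP 9,876.15
GBP 9,876.15 × 1.09848 = EUR 10,848.75
EUR 10,848.75 × 18.4851 = MXN 200,540.23
MXN 200,540.23 × 4.34059 = INR 870,462.92

INR 870,462.92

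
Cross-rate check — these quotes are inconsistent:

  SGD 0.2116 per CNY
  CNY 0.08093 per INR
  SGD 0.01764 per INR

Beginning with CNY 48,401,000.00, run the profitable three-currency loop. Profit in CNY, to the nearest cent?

Profit: CNY 1,456,180.13

Profitable loop is CNY → INR → SGD → CNY:
CNY 48,401,000.00 ÷ 0.08093 = INR 598,060,051.90
INR 598,060,051.90 × 0.01764 = SGD 10,549,779.32
SGD 10,549,779.32 ÷ 0.2116 = CNY 49,857,180.13
Profit = CNY 49,857,180.13 − CNY 48,401,000.00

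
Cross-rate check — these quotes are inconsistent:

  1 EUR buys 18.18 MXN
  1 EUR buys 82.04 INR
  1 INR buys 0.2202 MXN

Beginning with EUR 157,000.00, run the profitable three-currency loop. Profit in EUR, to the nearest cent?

Profit: EUR 997.63

Profitable loop is EUR → MXN → INR → EUR:
EUR 157,000.00 × 18.18 = MXN 2,854,260.00
MXN 2,854,260.00 ÷ 0.2202 = INR 12,962,125.34
INR 12,962,125.34 ÷ 82.04 = EUR 157,997.63
Profit = EUR 157,997.63 − EUR 157,000.00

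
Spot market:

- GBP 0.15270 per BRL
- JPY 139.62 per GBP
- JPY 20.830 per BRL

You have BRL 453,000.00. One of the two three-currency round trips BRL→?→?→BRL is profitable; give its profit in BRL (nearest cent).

Profitable loop is BRL → GBP → JPY → BRL:
BRL 453,000.00 × 0.15270 = GBP 69,173.10
GBP 69,173.10 × 139.62 = JPY 9,657,948
JPY 9,657,948 ÷ 20.830 = BRL 463,655.70
Profit = BRL 463,655.70 − BRL 453,000.00

Profit: BRL 10,655.70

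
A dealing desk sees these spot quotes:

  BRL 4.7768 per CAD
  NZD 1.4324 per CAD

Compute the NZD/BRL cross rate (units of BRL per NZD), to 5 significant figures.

NZD/BRL = 3.3348

1 NZD ÷ 1.4324 = 0.698129 CAD
0.698129 CAD × 4.7768 = 3.33482 BRL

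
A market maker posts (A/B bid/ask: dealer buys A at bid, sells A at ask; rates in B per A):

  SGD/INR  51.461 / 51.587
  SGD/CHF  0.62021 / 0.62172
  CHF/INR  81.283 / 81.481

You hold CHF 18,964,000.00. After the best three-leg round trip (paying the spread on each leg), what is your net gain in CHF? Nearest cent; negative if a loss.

Best loop CHF → SGD → INR → CHF:
CHF 18,964,000.00 ÷ 0.62172 (buy SGD at ask) = SGD 30,502,477.00
SGD 30,502,477.00 × 51.461 (sell SGD at bid) = INR 1,569,687,968.86
INR 1,569,687,968.86 ÷ 81.481 (buy CHF at ask) = CHF 19,264,466.18

Net profit: CHF 300,466.18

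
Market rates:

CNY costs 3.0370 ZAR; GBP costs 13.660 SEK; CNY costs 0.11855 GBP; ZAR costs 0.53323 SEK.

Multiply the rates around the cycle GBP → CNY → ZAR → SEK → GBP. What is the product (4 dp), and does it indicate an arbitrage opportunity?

1.0000 (no arbitrage)

Around GBP → CNY → ZAR → SEK → GBP: 1 ÷ 0.11855 × 3.0370 × 0.53323 ÷ 13.660 = 1.000016
Product ≈ 1 (deviation 0.002%, within rounding noise).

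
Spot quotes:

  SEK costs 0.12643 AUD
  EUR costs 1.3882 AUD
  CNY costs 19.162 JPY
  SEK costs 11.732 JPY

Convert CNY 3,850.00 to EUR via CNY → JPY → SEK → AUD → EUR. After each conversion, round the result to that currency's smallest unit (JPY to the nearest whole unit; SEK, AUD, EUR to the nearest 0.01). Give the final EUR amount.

EUR 572.71

CNY 3,850.00 × 19.162 = JPY 73,774
JPY 73,774 ÷ 11.732 = SEK 6,288.27
SEK 6,288.27 × 0.12643 = AUD 795.03
AUD 795.03 ÷ 1.3882 = EUR 572.71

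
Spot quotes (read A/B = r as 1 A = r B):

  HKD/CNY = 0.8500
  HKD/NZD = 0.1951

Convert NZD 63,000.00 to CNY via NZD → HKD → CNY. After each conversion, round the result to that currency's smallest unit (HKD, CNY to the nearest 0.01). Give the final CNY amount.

NZD 63,000.00 ÷ 0.1951 = HKD 322,911.33
HKD 322,911.33 × 0.8500 = CNY 274,474.63

CNY 274,474.63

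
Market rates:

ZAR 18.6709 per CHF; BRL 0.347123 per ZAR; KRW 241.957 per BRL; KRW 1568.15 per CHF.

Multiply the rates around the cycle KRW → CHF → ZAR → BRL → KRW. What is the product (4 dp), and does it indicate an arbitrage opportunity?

Around KRW → CHF → ZAR → BRL → KRW: 1 ÷ 1568.15 × 18.6709 × 0.347123 × 241.957 = 0.999998
Product ≈ 1 (deviation 0.000%, within rounding noise).

1.0000 (no arbitrage)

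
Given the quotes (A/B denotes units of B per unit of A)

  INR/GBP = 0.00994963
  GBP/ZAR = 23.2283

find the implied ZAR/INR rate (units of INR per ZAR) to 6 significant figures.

1 ZAR ÷ 23.2283 = 0.0430509 GBP
0.0430509 GBP ÷ 0.00994963 = 4.32689 INR

ZAR/INR = 4.32689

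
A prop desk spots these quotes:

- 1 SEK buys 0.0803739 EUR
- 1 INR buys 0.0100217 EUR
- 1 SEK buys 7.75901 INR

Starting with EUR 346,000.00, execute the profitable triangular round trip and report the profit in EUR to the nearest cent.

Profit: EUR 11,637.81

Profitable loop is EUR → INR → SEK → EUR:
EUR 346,000.00 ÷ 0.0100217 = INR 34,525,080.58
INR 34,525,080.58 ÷ 7.75901 = SEK 4,449,676.00
SEK 4,449,676.00 × 0.0803739 = EUR 357,637.81
Profit = EUR 357,637.81 − EUR 346,000.00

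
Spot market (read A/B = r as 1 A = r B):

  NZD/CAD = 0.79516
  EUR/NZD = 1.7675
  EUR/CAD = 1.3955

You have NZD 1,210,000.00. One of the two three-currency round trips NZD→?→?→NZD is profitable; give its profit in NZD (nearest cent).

Profit: NZD 8,623.30

Profitable loop is NZD → CAD → EUR → NZD:
NZD 1,210,000.00 × 0.79516 = CAD 962,143.60
CAD 962,143.60 ÷ 1.3955 = EUR 689,461.55
EUR 689,461.55 × 1.7675 = NZD 1,218,623.30
Profit = NZD 1,218,623.30 − NZD 1,210,000.00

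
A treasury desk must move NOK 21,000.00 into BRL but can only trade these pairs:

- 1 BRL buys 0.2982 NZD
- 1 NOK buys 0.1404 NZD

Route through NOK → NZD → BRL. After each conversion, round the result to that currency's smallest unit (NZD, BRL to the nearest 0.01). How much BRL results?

NOK 21,000.00 × 0.1404 = NZD 2,948.40
NZD 2,948.40 ÷ 0.2982 = BRL 9,887.32

BRL 9,887.32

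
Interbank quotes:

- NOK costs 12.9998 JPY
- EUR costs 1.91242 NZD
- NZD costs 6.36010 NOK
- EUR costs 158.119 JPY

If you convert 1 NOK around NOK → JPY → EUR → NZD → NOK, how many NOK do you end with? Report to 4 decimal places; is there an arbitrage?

1.0000 (no arbitrage)

Around NOK → JPY → EUR → NZD → NOK: 1 × 12.9998 ÷ 158.119 × 1.91242 × 6.36010 = 1.000000
Product ≈ 1 (deviation 0.000%, within rounding noise).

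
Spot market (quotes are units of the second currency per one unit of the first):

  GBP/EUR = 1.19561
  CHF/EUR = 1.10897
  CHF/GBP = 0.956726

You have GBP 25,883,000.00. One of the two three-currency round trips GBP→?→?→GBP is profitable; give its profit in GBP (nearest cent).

Profit: GBP 814,582.05

Profitable loop is GBP → EUR → CHF → GBP:
GBP 25,883,000.00 × 1.19561 = EUR 30,945,973.63
EUR 30,945,973.63 ÷ 1.10897 = CHF 27,905,149.49
CHF 27,905,149.49 × 0.956726 = GBP 26,697,582.05
Profit = GBP 26,697,582.05 − GBP 25,883,000.00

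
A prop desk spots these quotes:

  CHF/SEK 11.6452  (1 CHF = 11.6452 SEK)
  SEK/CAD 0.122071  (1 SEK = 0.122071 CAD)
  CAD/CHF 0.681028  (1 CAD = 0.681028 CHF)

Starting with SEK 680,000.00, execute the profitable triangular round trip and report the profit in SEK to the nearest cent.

Profit: SEK 22,399.98

Profitable loop is SEK → CHF → CAD → SEK:
SEK 680,000.00 ÷ 11.6452 = CHF 58,393.16
CHF 58,393.16 ÷ 0.681028 = CAD 85,742.67
CAD 85,742.67 ÷ 0.122071 = SEK 702,399.98
Profit = SEK 702,399.98 − SEK 680,000.00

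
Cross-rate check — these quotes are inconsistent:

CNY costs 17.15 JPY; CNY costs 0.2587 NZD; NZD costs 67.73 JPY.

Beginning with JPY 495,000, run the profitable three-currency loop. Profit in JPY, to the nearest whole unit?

Profit: JPY 10,730

Profitable loop is JPY → CNY → NZD → JPY:
JPY 495,000 ÷ 17.15 = CNY 28,862.97
CNY 28,862.97 × 0.2587 = NZD 7,466.85
NZD 7,466.85 × 67.73 = JPY 505,730
Profit = JPY 505,730 − JPY 495,000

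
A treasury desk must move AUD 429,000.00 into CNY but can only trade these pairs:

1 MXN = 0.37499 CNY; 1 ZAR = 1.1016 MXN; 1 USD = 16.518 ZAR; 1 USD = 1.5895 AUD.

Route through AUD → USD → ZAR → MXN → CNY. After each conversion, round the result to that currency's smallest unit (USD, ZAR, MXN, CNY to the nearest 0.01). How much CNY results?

CNY 1,841,610.70

AUD 429,000.00 ÷ 1.5895 = USD 269,896.19
USD 269,896.19 × 16.518 = ZAR 4,458,145.27
ZAR 4,458,145.27 × 1.1016 = MXN 4,911,092.83
MXN 4,911,092.83 × 0.37499 = CNY 1,841,610.70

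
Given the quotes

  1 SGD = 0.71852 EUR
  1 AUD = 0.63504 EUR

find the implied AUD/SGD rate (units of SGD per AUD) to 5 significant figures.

AUD/SGD = 0.88382

1 AUD × 0.63504 = 0.63504 EUR
0.63504 EUR ÷ 0.71852 = 0.883817 SGD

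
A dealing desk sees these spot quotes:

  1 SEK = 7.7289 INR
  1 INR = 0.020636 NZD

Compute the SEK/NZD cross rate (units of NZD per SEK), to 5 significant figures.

SEK/NZD = 0.15949

1 SEK × 7.7289 = 7.7289 INR
7.7289 INR × 0.020636 = 0.159494 NZD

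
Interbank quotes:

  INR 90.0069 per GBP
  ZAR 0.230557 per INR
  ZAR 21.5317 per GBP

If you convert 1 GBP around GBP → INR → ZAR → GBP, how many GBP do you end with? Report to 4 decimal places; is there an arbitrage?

0.9638 (arbitrage exists)

Around GBP → INR → ZAR → GBP: 1 × 90.0069 × 0.230557 ÷ 21.5317 = 0.963775
Product < 1; profitable direction is GBP → ZAR → INR → GBP.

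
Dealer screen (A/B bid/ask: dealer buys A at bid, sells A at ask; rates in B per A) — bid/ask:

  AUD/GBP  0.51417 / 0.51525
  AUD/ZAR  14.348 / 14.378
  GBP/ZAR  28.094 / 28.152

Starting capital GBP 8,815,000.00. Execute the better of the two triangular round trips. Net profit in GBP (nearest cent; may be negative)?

Best loop GBP → ZAR → AUD → GBP:
GBP 8,815,000.00 × 28.094 (sell GBP at bid) = ZAR 247,648,610.00
ZAR 247,648,610.00 ÷ 14.378 (buy AUD at ask) = AUD 17,224,134.79
AUD 17,224,134.79 × 0.51417 (sell AUD at bid) = GBP 8,856,133.38

Net profit: GBP 41,133.38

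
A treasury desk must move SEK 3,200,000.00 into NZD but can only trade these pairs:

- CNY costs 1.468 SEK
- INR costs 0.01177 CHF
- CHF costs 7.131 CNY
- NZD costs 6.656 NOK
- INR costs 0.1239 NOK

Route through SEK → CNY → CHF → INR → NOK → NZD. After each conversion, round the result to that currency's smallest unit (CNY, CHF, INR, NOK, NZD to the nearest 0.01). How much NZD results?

SEK 3,200,000.00 ÷ 1.468 = CNY 2,179,836.51
CNY 2,179,836.51 ÷ 7.131 = CHF 305,684.55
CHF 305,684.55 ÷ 0.01177 = INR 25,971,499.58
INR 25,971,499.58 × 0.1239 = NOK 3,217,868.80
NOK 3,217,868.80 ÷ 6.656 = NZD 483,453.85

NZD 483,453.85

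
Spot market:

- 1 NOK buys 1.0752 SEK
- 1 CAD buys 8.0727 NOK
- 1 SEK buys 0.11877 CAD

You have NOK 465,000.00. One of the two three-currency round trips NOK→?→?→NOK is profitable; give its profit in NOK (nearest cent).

Profitable loop is NOK → SEK → CAD → NOK:
NOK 465,000.00 × 1.0752 = SEK 499,968.00
SEK 499,968.00 × 0.11877 = CAD 59,381.20
CAD 59,381.20 × 8.0727 = NOK 479,366.61
Profit = NOK 479,366.61 − NOK 465,000.00

Profit: NOK 14,366.61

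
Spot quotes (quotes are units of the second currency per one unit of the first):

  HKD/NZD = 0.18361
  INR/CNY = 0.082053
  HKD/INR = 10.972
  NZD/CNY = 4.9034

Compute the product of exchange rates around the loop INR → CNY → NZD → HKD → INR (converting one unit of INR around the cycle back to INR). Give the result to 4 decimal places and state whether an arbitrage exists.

1.0000 (no arbitrage)

Around INR → CNY → NZD → HKD → INR: 1 × 0.082053 ÷ 4.9034 ÷ 0.18361 × 10.972 = 0.999969
Product ≈ 1 (deviation 0.003%, within rounding noise).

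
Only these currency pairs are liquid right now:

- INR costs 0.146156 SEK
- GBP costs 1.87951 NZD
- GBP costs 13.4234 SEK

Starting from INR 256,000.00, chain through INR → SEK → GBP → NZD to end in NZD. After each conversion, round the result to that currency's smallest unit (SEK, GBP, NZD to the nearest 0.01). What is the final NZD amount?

INR 256,000.00 × 0.146156 = SEK 37,415.94
SEK 37,415.94 ÷ 13.4234 = GBP 2,787.37
GBP 2,787.37 × 1.87951 = NZD 5,238.89

NZD 5,238.89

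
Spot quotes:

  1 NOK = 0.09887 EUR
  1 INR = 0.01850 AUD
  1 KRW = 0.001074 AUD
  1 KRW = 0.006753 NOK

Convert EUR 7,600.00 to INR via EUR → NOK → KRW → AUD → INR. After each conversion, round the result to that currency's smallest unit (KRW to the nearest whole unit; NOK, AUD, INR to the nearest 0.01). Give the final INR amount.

INR 660,822.70

EUR 7,600.00 ÷ 0.09887 = NOK 76,868.62
NOK 76,868.62 ÷ 0.006753 = KRW 11,382,885
KRW 11,382,885 × 0.001074 = AUD 12,225.22
AUD 12,225.22 ÷ 0.01850 = INR 660,822.70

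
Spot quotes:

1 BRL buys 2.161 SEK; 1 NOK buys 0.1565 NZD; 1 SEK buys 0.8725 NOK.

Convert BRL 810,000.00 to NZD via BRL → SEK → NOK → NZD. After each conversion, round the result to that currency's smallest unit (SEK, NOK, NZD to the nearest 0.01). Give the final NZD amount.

BRL 810,000.00 × 2.161 = SEK 1,750,410.00
SEK 1,750,410.00 × 0.8725 = NOK 1,527,232.73
NOK 1,527,232.73 × 0.1565 = NZD 239,011.92

NZD 239,011.92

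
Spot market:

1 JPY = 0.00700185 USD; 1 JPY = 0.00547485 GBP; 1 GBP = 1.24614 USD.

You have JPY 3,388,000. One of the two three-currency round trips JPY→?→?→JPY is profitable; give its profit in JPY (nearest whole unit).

Profitable loop is JPY → USD → GBP → JPY:
JPY 3,388,000 × 0.00700185 = USD 23,722.27
USD 23,722.27 ÷ 1.24614 = GBP 19,036.60
GBP 19,036.60 ÷ 0.00547485 = JPY 3,477,100
Profit = JPY 3,477,100 − JPY 3,388,000

Profit: JPY 89,100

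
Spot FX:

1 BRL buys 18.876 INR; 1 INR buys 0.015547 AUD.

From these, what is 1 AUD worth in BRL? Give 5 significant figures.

AUD/BRL = 3.4076

1 AUD ÷ 0.015547 = 64.3211 INR
64.3211 INR ÷ 18.876 = 3.40756 BRL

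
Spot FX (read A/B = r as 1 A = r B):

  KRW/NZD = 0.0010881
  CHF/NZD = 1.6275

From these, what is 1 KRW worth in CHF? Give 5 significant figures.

1 KRW × 0.0010881 = 0.0010881 NZD
0.0010881 NZD ÷ 1.6275 = 0.000668571 CHF

KRW/CHF = 0.00066857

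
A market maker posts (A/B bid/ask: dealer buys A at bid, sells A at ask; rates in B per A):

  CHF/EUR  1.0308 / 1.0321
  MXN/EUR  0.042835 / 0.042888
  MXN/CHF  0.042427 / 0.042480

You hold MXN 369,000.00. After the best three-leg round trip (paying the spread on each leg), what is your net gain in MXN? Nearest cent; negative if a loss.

Best loop MXN → CHF → EUR → MXN:
MXN 369,000.00 × 0.042427 (sell MXN at bid) = CHF 15,655.56
CHF 15,655.56 × 1.0308 (sell CHF at bid) = EUR 16,137.75
EUR 16,137.75 ÷ 0.042888 (buy MXN at ask) = MXN 376,276.68

Net profit: MXN 7,276.68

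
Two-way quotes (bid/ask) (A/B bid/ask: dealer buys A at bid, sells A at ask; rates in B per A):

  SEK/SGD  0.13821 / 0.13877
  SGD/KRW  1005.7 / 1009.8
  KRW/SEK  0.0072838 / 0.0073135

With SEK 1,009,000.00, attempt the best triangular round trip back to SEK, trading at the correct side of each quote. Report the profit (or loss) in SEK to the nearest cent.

Net profit: SEK 12,544.04

Best loop SEK → SGD → KRW → SEK:
SEK 1,009,000.00 × 0.13821 (sell SEK at bid) = SGD 139,453.89
SGD 139,453.89 × 1005.7 (sell SGD at bid) = KRW 140,248,777
KRW 140,248,777 × 0.0072838 (sell KRW at bid) = SEK 1,021,544.04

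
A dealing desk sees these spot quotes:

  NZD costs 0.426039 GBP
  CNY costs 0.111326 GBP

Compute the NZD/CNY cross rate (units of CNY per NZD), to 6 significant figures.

NZD/CNY = 3.82695

1 NZD × 0.426039 = 0.426039 GBP
0.426039 GBP ÷ 0.111326 = 3.82695 CNY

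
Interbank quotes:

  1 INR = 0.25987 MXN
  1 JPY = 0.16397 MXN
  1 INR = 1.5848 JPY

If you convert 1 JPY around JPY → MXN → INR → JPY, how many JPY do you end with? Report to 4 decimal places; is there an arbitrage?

Around JPY → MXN → INR → JPY: 1 × 0.16397 ÷ 0.25987 × 1.5848 = 0.999960
Product ≈ 1 (deviation 0.004%, within rounding noise).

1.0000 (no arbitrage)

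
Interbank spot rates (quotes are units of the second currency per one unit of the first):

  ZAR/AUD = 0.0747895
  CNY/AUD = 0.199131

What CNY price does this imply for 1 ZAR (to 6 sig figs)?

1 ZAR × 0.0747895 = 0.0747895 AUD
0.0747895 AUD ÷ 0.199131 = 0.375579 CNY

ZAR/CNY = 0.375579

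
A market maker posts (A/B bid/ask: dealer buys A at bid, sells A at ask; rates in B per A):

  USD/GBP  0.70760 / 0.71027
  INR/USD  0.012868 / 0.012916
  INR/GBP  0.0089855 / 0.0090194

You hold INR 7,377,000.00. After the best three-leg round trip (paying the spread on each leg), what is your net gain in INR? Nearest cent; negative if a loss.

Net profit: INR 70,337.09

Best loop INR → USD → GBP → INR:
INR 7,377,000.00 × 0.012868 (sell INR at bid) = USD 94,927.24
USD 94,927.24 × 0.70760 (sell USD at bid) = GBP 67,170.51
GBP 67,170.51 ÷ 0.0090194 (buy INR at ask) = INR 7,447,337.09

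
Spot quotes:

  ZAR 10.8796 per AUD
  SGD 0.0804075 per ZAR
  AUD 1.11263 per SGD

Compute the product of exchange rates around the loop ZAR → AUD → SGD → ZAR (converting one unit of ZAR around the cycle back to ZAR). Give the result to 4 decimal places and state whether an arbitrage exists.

1.0274 (arbitrage exists)

Around ZAR → AUD → SGD → ZAR: 1 ÷ 10.8796 ÷ 1.11263 ÷ 0.0804075 = 1.027400
Product > 1; profitable direction is ZAR → AUD → SGD → ZAR.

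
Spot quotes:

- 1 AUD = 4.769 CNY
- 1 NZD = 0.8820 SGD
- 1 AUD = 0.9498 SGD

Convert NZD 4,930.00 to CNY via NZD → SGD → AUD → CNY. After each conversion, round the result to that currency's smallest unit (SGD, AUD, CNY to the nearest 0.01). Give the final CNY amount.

CNY 21,832.86

NZD 4,930.00 × 0.8820 = SGD 4,348.26
SGD 4,348.26 ÷ 0.9498 = AUD 4,578.08
AUD 4,578.08 × 4.769 = CNY 21,832.86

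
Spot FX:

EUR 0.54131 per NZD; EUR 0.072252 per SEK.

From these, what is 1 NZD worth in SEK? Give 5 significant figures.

NZD/SEK = 7.4920

1 NZD × 0.54131 = 0.54131 EUR
0.54131 EUR ÷ 0.072252 = 7.49197 SEK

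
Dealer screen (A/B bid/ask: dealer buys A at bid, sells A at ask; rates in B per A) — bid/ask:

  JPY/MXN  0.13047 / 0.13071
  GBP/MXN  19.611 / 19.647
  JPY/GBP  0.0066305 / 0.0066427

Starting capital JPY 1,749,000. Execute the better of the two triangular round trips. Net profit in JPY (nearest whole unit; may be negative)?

Best loop JPY → MXN → GBP → JPY:
JPY 1,749,000 × 0.13047 (sell JPY at bid) = MXN 228,192.03
MXN 228,192.03 ÷ 19.647 (buy GBP at ask) = GBP 11,614.60
GBP 11,614.60 ÷ 0.0066427 (buy JPY at ask) = JPY 1,748,476

Net result: JPY -524 (no profitable arbitrage after spreads)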